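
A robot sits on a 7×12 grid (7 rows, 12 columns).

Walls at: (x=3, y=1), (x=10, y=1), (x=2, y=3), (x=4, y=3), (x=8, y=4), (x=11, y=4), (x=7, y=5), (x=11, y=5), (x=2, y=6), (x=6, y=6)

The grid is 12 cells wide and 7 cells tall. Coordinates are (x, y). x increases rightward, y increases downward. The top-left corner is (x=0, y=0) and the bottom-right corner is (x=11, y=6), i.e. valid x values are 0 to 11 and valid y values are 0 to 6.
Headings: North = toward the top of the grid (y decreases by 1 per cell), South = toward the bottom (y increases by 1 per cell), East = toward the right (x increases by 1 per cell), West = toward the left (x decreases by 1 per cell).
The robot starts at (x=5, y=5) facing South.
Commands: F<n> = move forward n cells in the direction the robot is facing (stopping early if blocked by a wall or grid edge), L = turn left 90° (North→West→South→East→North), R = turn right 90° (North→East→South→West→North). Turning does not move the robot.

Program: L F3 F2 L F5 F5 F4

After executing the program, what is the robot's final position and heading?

Start: (x=5, y=5), facing South
  L: turn left, now facing East
  F3: move forward 1/3 (blocked), now at (x=6, y=5)
  F2: move forward 0/2 (blocked), now at (x=6, y=5)
  L: turn left, now facing North
  F5: move forward 5, now at (x=6, y=0)
  F5: move forward 0/5 (blocked), now at (x=6, y=0)
  F4: move forward 0/4 (blocked), now at (x=6, y=0)
Final: (x=6, y=0), facing North

Answer: Final position: (x=6, y=0), facing North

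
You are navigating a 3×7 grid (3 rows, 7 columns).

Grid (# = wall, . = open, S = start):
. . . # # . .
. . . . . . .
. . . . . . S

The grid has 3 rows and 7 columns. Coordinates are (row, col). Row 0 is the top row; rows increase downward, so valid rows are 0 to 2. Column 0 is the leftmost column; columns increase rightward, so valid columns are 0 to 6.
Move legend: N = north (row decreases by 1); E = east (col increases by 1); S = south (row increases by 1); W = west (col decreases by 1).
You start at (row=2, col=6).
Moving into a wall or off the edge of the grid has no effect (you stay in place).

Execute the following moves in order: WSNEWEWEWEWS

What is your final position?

Start: (row=2, col=6)
  W (west): (row=2, col=6) -> (row=2, col=5)
  S (south): blocked, stay at (row=2, col=5)
  N (north): (row=2, col=5) -> (row=1, col=5)
  E (east): (row=1, col=5) -> (row=1, col=6)
  W (west): (row=1, col=6) -> (row=1, col=5)
  E (east): (row=1, col=5) -> (row=1, col=6)
  W (west): (row=1, col=6) -> (row=1, col=5)
  E (east): (row=1, col=5) -> (row=1, col=6)
  W (west): (row=1, col=6) -> (row=1, col=5)
  E (east): (row=1, col=5) -> (row=1, col=6)
  W (west): (row=1, col=6) -> (row=1, col=5)
  S (south): (row=1, col=5) -> (row=2, col=5)
Final: (row=2, col=5)

Answer: Final position: (row=2, col=5)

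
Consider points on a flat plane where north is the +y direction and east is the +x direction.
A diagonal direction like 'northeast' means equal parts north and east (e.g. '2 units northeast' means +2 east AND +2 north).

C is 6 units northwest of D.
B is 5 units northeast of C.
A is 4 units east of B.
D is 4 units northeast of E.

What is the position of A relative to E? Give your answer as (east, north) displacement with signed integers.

Answer: A is at (east=7, north=15) relative to E.

Derivation:
Place E at the origin (east=0, north=0).
  D is 4 units northeast of E: delta (east=+4, north=+4); D at (east=4, north=4).
  C is 6 units northwest of D: delta (east=-6, north=+6); C at (east=-2, north=10).
  B is 5 units northeast of C: delta (east=+5, north=+5); B at (east=3, north=15).
  A is 4 units east of B: delta (east=+4, north=+0); A at (east=7, north=15).
Therefore A relative to E: (east=7, north=15).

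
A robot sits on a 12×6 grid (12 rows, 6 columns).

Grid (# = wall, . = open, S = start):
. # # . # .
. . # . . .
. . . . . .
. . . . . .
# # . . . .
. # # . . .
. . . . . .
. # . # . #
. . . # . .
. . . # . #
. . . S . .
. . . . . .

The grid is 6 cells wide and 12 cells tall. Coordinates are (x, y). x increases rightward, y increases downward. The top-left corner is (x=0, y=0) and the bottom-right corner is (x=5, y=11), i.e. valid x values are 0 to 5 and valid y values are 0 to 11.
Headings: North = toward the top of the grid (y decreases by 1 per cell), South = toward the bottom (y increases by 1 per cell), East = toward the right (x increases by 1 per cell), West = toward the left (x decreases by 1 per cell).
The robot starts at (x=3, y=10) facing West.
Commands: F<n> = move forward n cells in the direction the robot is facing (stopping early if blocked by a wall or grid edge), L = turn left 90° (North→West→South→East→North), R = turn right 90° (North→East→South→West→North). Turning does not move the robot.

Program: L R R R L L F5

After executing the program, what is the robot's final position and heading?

Answer: Final position: (x=0, y=10), facing West

Derivation:
Start: (x=3, y=10), facing West
  L: turn left, now facing South
  R: turn right, now facing West
  R: turn right, now facing North
  R: turn right, now facing East
  L: turn left, now facing North
  L: turn left, now facing West
  F5: move forward 3/5 (blocked), now at (x=0, y=10)
Final: (x=0, y=10), facing West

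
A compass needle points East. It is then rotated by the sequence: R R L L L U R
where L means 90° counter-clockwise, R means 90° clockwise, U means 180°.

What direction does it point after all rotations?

Answer: Final heading: West

Derivation:
Start: East
  R (right (90° clockwise)) -> South
  R (right (90° clockwise)) -> West
  L (left (90° counter-clockwise)) -> South
  L (left (90° counter-clockwise)) -> East
  L (left (90° counter-clockwise)) -> North
  U (U-turn (180°)) -> South
  R (right (90° clockwise)) -> West
Final: West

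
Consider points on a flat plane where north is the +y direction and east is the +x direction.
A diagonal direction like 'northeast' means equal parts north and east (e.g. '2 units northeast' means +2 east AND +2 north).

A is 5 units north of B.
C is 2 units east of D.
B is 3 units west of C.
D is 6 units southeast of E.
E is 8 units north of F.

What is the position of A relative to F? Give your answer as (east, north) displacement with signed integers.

Answer: A is at (east=5, north=7) relative to F.

Derivation:
Place F at the origin (east=0, north=0).
  E is 8 units north of F: delta (east=+0, north=+8); E at (east=0, north=8).
  D is 6 units southeast of E: delta (east=+6, north=-6); D at (east=6, north=2).
  C is 2 units east of D: delta (east=+2, north=+0); C at (east=8, north=2).
  B is 3 units west of C: delta (east=-3, north=+0); B at (east=5, north=2).
  A is 5 units north of B: delta (east=+0, north=+5); A at (east=5, north=7).
Therefore A relative to F: (east=5, north=7).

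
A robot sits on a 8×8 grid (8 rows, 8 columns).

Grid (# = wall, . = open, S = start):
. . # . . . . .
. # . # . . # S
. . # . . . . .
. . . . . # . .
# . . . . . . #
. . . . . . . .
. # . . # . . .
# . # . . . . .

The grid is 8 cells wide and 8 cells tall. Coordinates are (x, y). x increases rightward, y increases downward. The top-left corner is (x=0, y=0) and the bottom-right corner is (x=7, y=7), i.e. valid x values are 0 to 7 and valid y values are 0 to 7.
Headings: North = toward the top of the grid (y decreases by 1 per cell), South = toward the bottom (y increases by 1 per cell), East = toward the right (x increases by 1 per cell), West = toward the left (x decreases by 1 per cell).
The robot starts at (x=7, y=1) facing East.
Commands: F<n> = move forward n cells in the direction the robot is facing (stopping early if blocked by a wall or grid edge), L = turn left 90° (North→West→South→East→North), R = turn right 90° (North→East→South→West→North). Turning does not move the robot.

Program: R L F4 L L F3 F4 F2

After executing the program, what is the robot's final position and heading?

Start: (x=7, y=1), facing East
  R: turn right, now facing South
  L: turn left, now facing East
  F4: move forward 0/4 (blocked), now at (x=7, y=1)
  L: turn left, now facing North
  L: turn left, now facing West
  F3: move forward 0/3 (blocked), now at (x=7, y=1)
  F4: move forward 0/4 (blocked), now at (x=7, y=1)
  F2: move forward 0/2 (blocked), now at (x=7, y=1)
Final: (x=7, y=1), facing West

Answer: Final position: (x=7, y=1), facing West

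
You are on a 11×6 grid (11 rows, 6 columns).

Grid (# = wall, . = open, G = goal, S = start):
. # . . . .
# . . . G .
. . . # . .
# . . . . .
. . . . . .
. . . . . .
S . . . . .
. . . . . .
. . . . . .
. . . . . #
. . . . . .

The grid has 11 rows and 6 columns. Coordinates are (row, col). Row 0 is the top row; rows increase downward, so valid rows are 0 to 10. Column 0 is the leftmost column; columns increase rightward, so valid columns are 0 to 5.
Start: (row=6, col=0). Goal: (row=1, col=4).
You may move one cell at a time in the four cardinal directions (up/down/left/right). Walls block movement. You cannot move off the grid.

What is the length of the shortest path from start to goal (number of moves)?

BFS from (row=6, col=0) until reaching (row=1, col=4):
  Distance 0: (row=6, col=0)
  Distance 1: (row=5, col=0), (row=6, col=1), (row=7, col=0)
  Distance 2: (row=4, col=0), (row=5, col=1), (row=6, col=2), (row=7, col=1), (row=8, col=0)
  Distance 3: (row=4, col=1), (row=5, col=2), (row=6, col=3), (row=7, col=2), (row=8, col=1), (row=9, col=0)
  Distance 4: (row=3, col=1), (row=4, col=2), (row=5, col=3), (row=6, col=4), (row=7, col=3), (row=8, col=2), (row=9, col=1), (row=10, col=0)
  Distance 5: (row=2, col=1), (row=3, col=2), (row=4, col=3), (row=5, col=4), (row=6, col=5), (row=7, col=4), (row=8, col=3), (row=9, col=2), (row=10, col=1)
  Distance 6: (row=1, col=1), (row=2, col=0), (row=2, col=2), (row=3, col=3), (row=4, col=4), (row=5, col=5), (row=7, col=5), (row=8, col=4), (row=9, col=3), (row=10, col=2)
  Distance 7: (row=1, col=2), (row=3, col=4), (row=4, col=5), (row=8, col=5), (row=9, col=4), (row=10, col=3)
  Distance 8: (row=0, col=2), (row=1, col=3), (row=2, col=4), (row=3, col=5), (row=10, col=4)
  Distance 9: (row=0, col=3), (row=1, col=4), (row=2, col=5), (row=10, col=5)  <- goal reached here
One shortest path (9 moves): (row=6, col=0) -> (row=6, col=1) -> (row=6, col=2) -> (row=6, col=3) -> (row=6, col=4) -> (row=5, col=4) -> (row=4, col=4) -> (row=3, col=4) -> (row=2, col=4) -> (row=1, col=4)

Answer: Shortest path length: 9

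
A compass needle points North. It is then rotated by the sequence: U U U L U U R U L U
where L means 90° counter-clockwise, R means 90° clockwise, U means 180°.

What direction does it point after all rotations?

Start: North
  U (U-turn (180°)) -> South
  U (U-turn (180°)) -> North
  U (U-turn (180°)) -> South
  L (left (90° counter-clockwise)) -> East
  U (U-turn (180°)) -> West
  U (U-turn (180°)) -> East
  R (right (90° clockwise)) -> South
  U (U-turn (180°)) -> North
  L (left (90° counter-clockwise)) -> West
  U (U-turn (180°)) -> East
Final: East

Answer: Final heading: East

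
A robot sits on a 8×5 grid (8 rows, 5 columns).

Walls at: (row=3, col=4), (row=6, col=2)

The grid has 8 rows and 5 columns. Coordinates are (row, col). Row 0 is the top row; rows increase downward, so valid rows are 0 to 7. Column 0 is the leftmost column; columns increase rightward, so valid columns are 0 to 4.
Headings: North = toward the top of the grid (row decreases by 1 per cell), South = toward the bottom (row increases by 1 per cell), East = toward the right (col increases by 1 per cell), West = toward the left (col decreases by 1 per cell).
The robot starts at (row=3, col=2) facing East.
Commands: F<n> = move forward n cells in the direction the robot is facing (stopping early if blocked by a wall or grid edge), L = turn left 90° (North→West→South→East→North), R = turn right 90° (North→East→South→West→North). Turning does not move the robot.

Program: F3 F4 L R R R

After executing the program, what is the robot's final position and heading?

Start: (row=3, col=2), facing East
  F3: move forward 1/3 (blocked), now at (row=3, col=3)
  F4: move forward 0/4 (blocked), now at (row=3, col=3)
  L: turn left, now facing North
  R: turn right, now facing East
  R: turn right, now facing South
  R: turn right, now facing West
Final: (row=3, col=3), facing West

Answer: Final position: (row=3, col=3), facing West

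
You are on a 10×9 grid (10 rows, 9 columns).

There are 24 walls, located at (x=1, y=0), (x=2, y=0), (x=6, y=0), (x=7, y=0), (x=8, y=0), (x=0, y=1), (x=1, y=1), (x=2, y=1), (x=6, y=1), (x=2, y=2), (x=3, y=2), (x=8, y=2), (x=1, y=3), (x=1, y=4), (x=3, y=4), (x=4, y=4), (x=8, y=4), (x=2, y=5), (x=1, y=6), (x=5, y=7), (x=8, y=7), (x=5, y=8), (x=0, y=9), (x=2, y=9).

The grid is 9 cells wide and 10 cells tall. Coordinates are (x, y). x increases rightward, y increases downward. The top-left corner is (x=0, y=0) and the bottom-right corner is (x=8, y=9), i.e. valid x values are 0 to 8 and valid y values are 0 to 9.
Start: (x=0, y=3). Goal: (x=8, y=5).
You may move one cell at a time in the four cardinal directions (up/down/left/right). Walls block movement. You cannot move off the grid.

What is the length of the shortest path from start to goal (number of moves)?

Answer: Shortest path length: 14

Derivation:
BFS from (x=0, y=3) until reaching (x=8, y=5):
  Distance 0: (x=0, y=3)
  Distance 1: (x=0, y=2), (x=0, y=4)
  Distance 2: (x=1, y=2), (x=0, y=5)
  Distance 3: (x=1, y=5), (x=0, y=6)
  Distance 4: (x=0, y=7)
  Distance 5: (x=1, y=7), (x=0, y=8)
  Distance 6: (x=2, y=7), (x=1, y=8)
  Distance 7: (x=2, y=6), (x=3, y=7), (x=2, y=8), (x=1, y=9)
  Distance 8: (x=3, y=6), (x=4, y=7), (x=3, y=8)
  Distance 9: (x=3, y=5), (x=4, y=6), (x=4, y=8), (x=3, y=9)
  Distance 10: (x=4, y=5), (x=5, y=6), (x=4, y=9)
  Distance 11: (x=5, y=5), (x=6, y=6), (x=5, y=9)
  Distance 12: (x=5, y=4), (x=6, y=5), (x=7, y=6), (x=6, y=7), (x=6, y=9)
  Distance 13: (x=5, y=3), (x=6, y=4), (x=7, y=5), (x=8, y=6), (x=7, y=7), (x=6, y=8), (x=7, y=9)
  Distance 14: (x=5, y=2), (x=4, y=3), (x=6, y=3), (x=7, y=4), (x=8, y=5), (x=7, y=8), (x=8, y=9)  <- goal reached here
One shortest path (14 moves): (x=0, y=3) -> (x=0, y=4) -> (x=0, y=5) -> (x=0, y=6) -> (x=0, y=7) -> (x=1, y=7) -> (x=2, y=7) -> (x=3, y=7) -> (x=4, y=7) -> (x=4, y=6) -> (x=5, y=6) -> (x=6, y=6) -> (x=7, y=6) -> (x=8, y=6) -> (x=8, y=5)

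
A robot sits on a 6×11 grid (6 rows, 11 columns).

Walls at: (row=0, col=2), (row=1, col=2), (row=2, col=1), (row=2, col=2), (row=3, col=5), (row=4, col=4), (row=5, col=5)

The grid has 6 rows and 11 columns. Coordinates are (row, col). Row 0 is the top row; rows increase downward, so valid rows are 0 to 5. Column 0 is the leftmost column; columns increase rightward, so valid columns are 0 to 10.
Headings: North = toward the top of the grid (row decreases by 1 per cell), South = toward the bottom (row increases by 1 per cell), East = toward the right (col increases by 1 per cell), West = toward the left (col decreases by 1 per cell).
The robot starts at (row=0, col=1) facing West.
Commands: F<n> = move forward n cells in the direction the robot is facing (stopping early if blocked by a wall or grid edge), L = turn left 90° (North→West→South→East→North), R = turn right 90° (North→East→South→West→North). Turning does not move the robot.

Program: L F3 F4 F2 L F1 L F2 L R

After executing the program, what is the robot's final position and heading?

Answer: Final position: (row=0, col=1), facing North

Derivation:
Start: (row=0, col=1), facing West
  L: turn left, now facing South
  F3: move forward 1/3 (blocked), now at (row=1, col=1)
  F4: move forward 0/4 (blocked), now at (row=1, col=1)
  F2: move forward 0/2 (blocked), now at (row=1, col=1)
  L: turn left, now facing East
  F1: move forward 0/1 (blocked), now at (row=1, col=1)
  L: turn left, now facing North
  F2: move forward 1/2 (blocked), now at (row=0, col=1)
  L: turn left, now facing West
  R: turn right, now facing North
Final: (row=0, col=1), facing North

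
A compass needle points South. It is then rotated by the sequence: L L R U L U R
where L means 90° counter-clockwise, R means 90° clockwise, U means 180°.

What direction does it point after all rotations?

Answer: Final heading: East

Derivation:
Start: South
  L (left (90° counter-clockwise)) -> East
  L (left (90° counter-clockwise)) -> North
  R (right (90° clockwise)) -> East
  U (U-turn (180°)) -> West
  L (left (90° counter-clockwise)) -> South
  U (U-turn (180°)) -> North
  R (right (90° clockwise)) -> East
Final: East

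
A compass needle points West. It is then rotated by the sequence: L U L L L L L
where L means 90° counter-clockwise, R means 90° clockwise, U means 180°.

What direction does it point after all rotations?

Answer: Final heading: West

Derivation:
Start: West
  L (left (90° counter-clockwise)) -> South
  U (U-turn (180°)) -> North
  L (left (90° counter-clockwise)) -> West
  L (left (90° counter-clockwise)) -> South
  L (left (90° counter-clockwise)) -> East
  L (left (90° counter-clockwise)) -> North
  L (left (90° counter-clockwise)) -> West
Final: West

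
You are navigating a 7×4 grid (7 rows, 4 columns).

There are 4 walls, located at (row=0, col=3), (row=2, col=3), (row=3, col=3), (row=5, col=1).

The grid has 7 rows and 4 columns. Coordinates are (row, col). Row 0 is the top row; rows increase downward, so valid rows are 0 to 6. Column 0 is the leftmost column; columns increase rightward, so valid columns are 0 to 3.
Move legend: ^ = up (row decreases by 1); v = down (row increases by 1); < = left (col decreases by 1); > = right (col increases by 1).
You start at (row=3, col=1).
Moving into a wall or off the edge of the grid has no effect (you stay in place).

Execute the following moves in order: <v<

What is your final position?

Answer: Final position: (row=4, col=0)

Derivation:
Start: (row=3, col=1)
  < (left): (row=3, col=1) -> (row=3, col=0)
  v (down): (row=3, col=0) -> (row=4, col=0)
  < (left): blocked, stay at (row=4, col=0)
Final: (row=4, col=0)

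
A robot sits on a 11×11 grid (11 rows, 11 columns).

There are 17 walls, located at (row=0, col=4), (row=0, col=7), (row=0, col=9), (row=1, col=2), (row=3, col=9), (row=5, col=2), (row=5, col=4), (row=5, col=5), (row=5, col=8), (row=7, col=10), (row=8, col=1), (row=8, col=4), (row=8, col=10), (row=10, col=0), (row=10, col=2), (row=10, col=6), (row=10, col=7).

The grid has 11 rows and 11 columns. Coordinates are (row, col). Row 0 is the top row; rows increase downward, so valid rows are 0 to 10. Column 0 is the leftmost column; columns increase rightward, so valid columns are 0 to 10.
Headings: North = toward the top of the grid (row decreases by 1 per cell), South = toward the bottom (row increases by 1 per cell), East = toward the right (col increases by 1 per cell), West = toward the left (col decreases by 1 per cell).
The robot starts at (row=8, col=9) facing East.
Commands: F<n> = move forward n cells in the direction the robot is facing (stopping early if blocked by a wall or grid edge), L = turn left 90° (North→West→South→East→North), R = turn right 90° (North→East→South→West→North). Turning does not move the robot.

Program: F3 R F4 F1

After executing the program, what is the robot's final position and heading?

Start: (row=8, col=9), facing East
  F3: move forward 0/3 (blocked), now at (row=8, col=9)
  R: turn right, now facing South
  F4: move forward 2/4 (blocked), now at (row=10, col=9)
  F1: move forward 0/1 (blocked), now at (row=10, col=9)
Final: (row=10, col=9), facing South

Answer: Final position: (row=10, col=9), facing South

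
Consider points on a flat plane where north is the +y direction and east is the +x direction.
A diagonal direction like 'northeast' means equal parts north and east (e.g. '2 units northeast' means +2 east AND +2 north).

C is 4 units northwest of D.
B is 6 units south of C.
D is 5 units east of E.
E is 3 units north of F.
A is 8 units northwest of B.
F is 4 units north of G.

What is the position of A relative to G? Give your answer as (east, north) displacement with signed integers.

Place G at the origin (east=0, north=0).
  F is 4 units north of G: delta (east=+0, north=+4); F at (east=0, north=4).
  E is 3 units north of F: delta (east=+0, north=+3); E at (east=0, north=7).
  D is 5 units east of E: delta (east=+5, north=+0); D at (east=5, north=7).
  C is 4 units northwest of D: delta (east=-4, north=+4); C at (east=1, north=11).
  B is 6 units south of C: delta (east=+0, north=-6); B at (east=1, north=5).
  A is 8 units northwest of B: delta (east=-8, north=+8); A at (east=-7, north=13).
Therefore A relative to G: (east=-7, north=13).

Answer: A is at (east=-7, north=13) relative to G.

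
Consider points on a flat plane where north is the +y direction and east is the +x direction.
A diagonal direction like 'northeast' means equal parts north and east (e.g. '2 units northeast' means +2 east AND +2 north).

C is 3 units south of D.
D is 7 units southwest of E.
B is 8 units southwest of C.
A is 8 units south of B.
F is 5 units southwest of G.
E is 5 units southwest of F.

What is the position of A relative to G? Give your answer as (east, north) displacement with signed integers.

Answer: A is at (east=-25, north=-36) relative to G.

Derivation:
Place G at the origin (east=0, north=0).
  F is 5 units southwest of G: delta (east=-5, north=-5); F at (east=-5, north=-5).
  E is 5 units southwest of F: delta (east=-5, north=-5); E at (east=-10, north=-10).
  D is 7 units southwest of E: delta (east=-7, north=-7); D at (east=-17, north=-17).
  C is 3 units south of D: delta (east=+0, north=-3); C at (east=-17, north=-20).
  B is 8 units southwest of C: delta (east=-8, north=-8); B at (east=-25, north=-28).
  A is 8 units south of B: delta (east=+0, north=-8); A at (east=-25, north=-36).
Therefore A relative to G: (east=-25, north=-36).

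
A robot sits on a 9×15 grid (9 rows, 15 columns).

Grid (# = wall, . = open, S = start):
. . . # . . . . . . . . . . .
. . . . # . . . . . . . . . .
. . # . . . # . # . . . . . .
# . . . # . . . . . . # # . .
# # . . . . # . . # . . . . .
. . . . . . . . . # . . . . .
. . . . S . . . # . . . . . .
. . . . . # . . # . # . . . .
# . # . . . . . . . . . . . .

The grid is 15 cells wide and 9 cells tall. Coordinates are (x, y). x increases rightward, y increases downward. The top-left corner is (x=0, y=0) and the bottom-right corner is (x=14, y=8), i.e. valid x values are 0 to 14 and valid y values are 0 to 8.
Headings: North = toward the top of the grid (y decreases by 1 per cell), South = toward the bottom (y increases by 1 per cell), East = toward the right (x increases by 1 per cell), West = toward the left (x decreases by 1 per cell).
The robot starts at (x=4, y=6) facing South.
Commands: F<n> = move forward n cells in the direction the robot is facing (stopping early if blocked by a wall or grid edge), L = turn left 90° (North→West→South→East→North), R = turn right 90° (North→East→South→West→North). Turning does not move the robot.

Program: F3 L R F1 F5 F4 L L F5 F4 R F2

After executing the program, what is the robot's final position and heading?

Start: (x=4, y=6), facing South
  F3: move forward 2/3 (blocked), now at (x=4, y=8)
  L: turn left, now facing East
  R: turn right, now facing South
  F1: move forward 0/1 (blocked), now at (x=4, y=8)
  F5: move forward 0/5 (blocked), now at (x=4, y=8)
  F4: move forward 0/4 (blocked), now at (x=4, y=8)
  L: turn left, now facing East
  L: turn left, now facing North
  F5: move forward 4/5 (blocked), now at (x=4, y=4)
  F4: move forward 0/4 (blocked), now at (x=4, y=4)
  R: turn right, now facing East
  F2: move forward 1/2 (blocked), now at (x=5, y=4)
Final: (x=5, y=4), facing East

Answer: Final position: (x=5, y=4), facing East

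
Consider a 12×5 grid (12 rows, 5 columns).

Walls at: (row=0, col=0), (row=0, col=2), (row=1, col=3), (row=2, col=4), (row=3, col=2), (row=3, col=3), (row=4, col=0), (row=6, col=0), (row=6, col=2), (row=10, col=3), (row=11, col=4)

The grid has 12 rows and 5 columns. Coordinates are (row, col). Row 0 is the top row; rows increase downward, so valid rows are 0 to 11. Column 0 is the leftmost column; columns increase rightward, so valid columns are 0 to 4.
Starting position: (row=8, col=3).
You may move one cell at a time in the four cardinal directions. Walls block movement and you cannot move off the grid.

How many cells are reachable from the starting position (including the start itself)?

Answer: Reachable cells: 46

Derivation:
BFS flood-fill from (row=8, col=3):
  Distance 0: (row=8, col=3)
  Distance 1: (row=7, col=3), (row=8, col=2), (row=8, col=4), (row=9, col=3)
  Distance 2: (row=6, col=3), (row=7, col=2), (row=7, col=4), (row=8, col=1), (row=9, col=2), (row=9, col=4)
  Distance 3: (row=5, col=3), (row=6, col=4), (row=7, col=1), (row=8, col=0), (row=9, col=1), (row=10, col=2), (row=10, col=4)
  Distance 4: (row=4, col=3), (row=5, col=2), (row=5, col=4), (row=6, col=1), (row=7, col=0), (row=9, col=0), (row=10, col=1), (row=11, col=2)
  Distance 5: (row=4, col=2), (row=4, col=4), (row=5, col=1), (row=10, col=0), (row=11, col=1), (row=11, col=3)
  Distance 6: (row=3, col=4), (row=4, col=1), (row=5, col=0), (row=11, col=0)
  Distance 7: (row=3, col=1)
  Distance 8: (row=2, col=1), (row=3, col=0)
  Distance 9: (row=1, col=1), (row=2, col=0), (row=2, col=2)
  Distance 10: (row=0, col=1), (row=1, col=0), (row=1, col=2), (row=2, col=3)
Total reachable: 46 (grid has 49 open cells total)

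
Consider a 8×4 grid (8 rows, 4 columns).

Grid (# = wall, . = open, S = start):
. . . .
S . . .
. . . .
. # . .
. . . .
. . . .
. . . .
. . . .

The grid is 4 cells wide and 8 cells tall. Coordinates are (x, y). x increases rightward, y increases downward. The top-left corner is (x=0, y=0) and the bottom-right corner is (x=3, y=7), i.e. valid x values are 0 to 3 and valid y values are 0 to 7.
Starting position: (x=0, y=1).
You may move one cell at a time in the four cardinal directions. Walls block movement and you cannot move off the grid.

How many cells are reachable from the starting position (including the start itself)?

Answer: Reachable cells: 31

Derivation:
BFS flood-fill from (x=0, y=1):
  Distance 0: (x=0, y=1)
  Distance 1: (x=0, y=0), (x=1, y=1), (x=0, y=2)
  Distance 2: (x=1, y=0), (x=2, y=1), (x=1, y=2), (x=0, y=3)
  Distance 3: (x=2, y=0), (x=3, y=1), (x=2, y=2), (x=0, y=4)
  Distance 4: (x=3, y=0), (x=3, y=2), (x=2, y=3), (x=1, y=4), (x=0, y=5)
  Distance 5: (x=3, y=3), (x=2, y=4), (x=1, y=5), (x=0, y=6)
  Distance 6: (x=3, y=4), (x=2, y=5), (x=1, y=6), (x=0, y=7)
  Distance 7: (x=3, y=5), (x=2, y=6), (x=1, y=7)
  Distance 8: (x=3, y=6), (x=2, y=7)
  Distance 9: (x=3, y=7)
Total reachable: 31 (grid has 31 open cells total)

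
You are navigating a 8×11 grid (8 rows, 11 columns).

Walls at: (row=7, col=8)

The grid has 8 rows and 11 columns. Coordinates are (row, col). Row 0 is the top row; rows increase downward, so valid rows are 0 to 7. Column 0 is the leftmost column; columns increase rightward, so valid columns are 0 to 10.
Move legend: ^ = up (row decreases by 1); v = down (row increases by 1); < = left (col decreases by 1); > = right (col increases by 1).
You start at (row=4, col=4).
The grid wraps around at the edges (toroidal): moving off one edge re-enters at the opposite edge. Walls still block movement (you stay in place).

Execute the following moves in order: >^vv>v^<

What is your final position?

Start: (row=4, col=4)
  > (right): (row=4, col=4) -> (row=4, col=5)
  ^ (up): (row=4, col=5) -> (row=3, col=5)
  v (down): (row=3, col=5) -> (row=4, col=5)
  v (down): (row=4, col=5) -> (row=5, col=5)
  > (right): (row=5, col=5) -> (row=5, col=6)
  v (down): (row=5, col=6) -> (row=6, col=6)
  ^ (up): (row=6, col=6) -> (row=5, col=6)
  < (left): (row=5, col=6) -> (row=5, col=5)
Final: (row=5, col=5)

Answer: Final position: (row=5, col=5)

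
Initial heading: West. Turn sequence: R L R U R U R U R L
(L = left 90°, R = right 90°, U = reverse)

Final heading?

Answer: Final heading: North

Derivation:
Start: West
  R (right (90° clockwise)) -> North
  L (left (90° counter-clockwise)) -> West
  R (right (90° clockwise)) -> North
  U (U-turn (180°)) -> South
  R (right (90° clockwise)) -> West
  U (U-turn (180°)) -> East
  R (right (90° clockwise)) -> South
  U (U-turn (180°)) -> North
  R (right (90° clockwise)) -> East
  L (left (90° counter-clockwise)) -> North
Final: North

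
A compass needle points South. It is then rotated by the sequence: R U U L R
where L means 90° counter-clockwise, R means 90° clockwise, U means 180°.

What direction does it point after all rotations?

Answer: Final heading: West

Derivation:
Start: South
  R (right (90° clockwise)) -> West
  U (U-turn (180°)) -> East
  U (U-turn (180°)) -> West
  L (left (90° counter-clockwise)) -> South
  R (right (90° clockwise)) -> West
Final: West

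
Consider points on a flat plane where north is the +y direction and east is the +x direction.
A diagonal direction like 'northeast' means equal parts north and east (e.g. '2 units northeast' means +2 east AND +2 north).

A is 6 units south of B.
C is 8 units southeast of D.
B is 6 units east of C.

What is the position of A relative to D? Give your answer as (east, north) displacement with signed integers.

Answer: A is at (east=14, north=-14) relative to D.

Derivation:
Place D at the origin (east=0, north=0).
  C is 8 units southeast of D: delta (east=+8, north=-8); C at (east=8, north=-8).
  B is 6 units east of C: delta (east=+6, north=+0); B at (east=14, north=-8).
  A is 6 units south of B: delta (east=+0, north=-6); A at (east=14, north=-14).
Therefore A relative to D: (east=14, north=-14).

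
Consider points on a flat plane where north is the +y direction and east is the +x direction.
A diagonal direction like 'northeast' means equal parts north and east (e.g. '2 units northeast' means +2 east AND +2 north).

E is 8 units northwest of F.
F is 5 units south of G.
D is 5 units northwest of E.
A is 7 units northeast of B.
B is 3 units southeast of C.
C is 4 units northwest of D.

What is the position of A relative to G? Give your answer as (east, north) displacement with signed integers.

Answer: A is at (east=-7, north=16) relative to G.

Derivation:
Place G at the origin (east=0, north=0).
  F is 5 units south of G: delta (east=+0, north=-5); F at (east=0, north=-5).
  E is 8 units northwest of F: delta (east=-8, north=+8); E at (east=-8, north=3).
  D is 5 units northwest of E: delta (east=-5, north=+5); D at (east=-13, north=8).
  C is 4 units northwest of D: delta (east=-4, north=+4); C at (east=-17, north=12).
  B is 3 units southeast of C: delta (east=+3, north=-3); B at (east=-14, north=9).
  A is 7 units northeast of B: delta (east=+7, north=+7); A at (east=-7, north=16).
Therefore A relative to G: (east=-7, north=16).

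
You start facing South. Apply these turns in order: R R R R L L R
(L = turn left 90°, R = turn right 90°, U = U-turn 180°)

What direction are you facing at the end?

Start: South
  R (right (90° clockwise)) -> West
  R (right (90° clockwise)) -> North
  R (right (90° clockwise)) -> East
  R (right (90° clockwise)) -> South
  L (left (90° counter-clockwise)) -> East
  L (left (90° counter-clockwise)) -> North
  R (right (90° clockwise)) -> East
Final: East

Answer: Final heading: East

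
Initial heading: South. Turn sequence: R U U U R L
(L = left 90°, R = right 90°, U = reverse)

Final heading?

Start: South
  R (right (90° clockwise)) -> West
  U (U-turn (180°)) -> East
  U (U-turn (180°)) -> West
  U (U-turn (180°)) -> East
  R (right (90° clockwise)) -> South
  L (left (90° counter-clockwise)) -> East
Final: East

Answer: Final heading: East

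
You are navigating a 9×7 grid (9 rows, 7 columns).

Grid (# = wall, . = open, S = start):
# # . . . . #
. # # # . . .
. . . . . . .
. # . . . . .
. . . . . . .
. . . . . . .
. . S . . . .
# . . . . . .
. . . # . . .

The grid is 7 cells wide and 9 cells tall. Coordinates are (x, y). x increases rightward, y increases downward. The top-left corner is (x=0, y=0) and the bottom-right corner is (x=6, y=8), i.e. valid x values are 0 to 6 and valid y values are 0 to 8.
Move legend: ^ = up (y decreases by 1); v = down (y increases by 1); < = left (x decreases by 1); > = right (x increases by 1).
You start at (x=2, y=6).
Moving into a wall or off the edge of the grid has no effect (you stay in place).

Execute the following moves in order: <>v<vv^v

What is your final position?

Answer: Final position: (x=1, y=8)

Derivation:
Start: (x=2, y=6)
  < (left): (x=2, y=6) -> (x=1, y=6)
  > (right): (x=1, y=6) -> (x=2, y=6)
  v (down): (x=2, y=6) -> (x=2, y=7)
  < (left): (x=2, y=7) -> (x=1, y=7)
  v (down): (x=1, y=7) -> (x=1, y=8)
  v (down): blocked, stay at (x=1, y=8)
  ^ (up): (x=1, y=8) -> (x=1, y=7)
  v (down): (x=1, y=7) -> (x=1, y=8)
Final: (x=1, y=8)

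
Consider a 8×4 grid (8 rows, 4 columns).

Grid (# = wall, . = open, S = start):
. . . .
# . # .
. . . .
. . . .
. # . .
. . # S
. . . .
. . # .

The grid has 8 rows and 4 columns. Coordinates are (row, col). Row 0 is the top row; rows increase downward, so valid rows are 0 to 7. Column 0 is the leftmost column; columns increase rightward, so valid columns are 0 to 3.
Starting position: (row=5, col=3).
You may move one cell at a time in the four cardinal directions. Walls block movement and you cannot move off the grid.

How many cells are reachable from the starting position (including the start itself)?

Answer: Reachable cells: 27

Derivation:
BFS flood-fill from (row=5, col=3):
  Distance 0: (row=5, col=3)
  Distance 1: (row=4, col=3), (row=6, col=3)
  Distance 2: (row=3, col=3), (row=4, col=2), (row=6, col=2), (row=7, col=3)
  Distance 3: (row=2, col=3), (row=3, col=2), (row=6, col=1)
  Distance 4: (row=1, col=3), (row=2, col=2), (row=3, col=1), (row=5, col=1), (row=6, col=0), (row=7, col=1)
  Distance 5: (row=0, col=3), (row=2, col=1), (row=3, col=0), (row=5, col=0), (row=7, col=0)
  Distance 6: (row=0, col=2), (row=1, col=1), (row=2, col=0), (row=4, col=0)
  Distance 7: (row=0, col=1)
  Distance 8: (row=0, col=0)
Total reachable: 27 (grid has 27 open cells total)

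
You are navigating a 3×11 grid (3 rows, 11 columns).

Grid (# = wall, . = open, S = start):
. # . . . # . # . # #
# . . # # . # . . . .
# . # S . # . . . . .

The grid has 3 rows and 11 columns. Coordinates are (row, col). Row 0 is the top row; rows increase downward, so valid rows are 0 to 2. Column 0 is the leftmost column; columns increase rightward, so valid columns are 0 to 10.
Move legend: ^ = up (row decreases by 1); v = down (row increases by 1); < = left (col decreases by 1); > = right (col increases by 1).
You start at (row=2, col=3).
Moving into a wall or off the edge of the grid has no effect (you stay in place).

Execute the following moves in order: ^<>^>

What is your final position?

Answer: Final position: (row=2, col=4)

Derivation:
Start: (row=2, col=3)
  ^ (up): blocked, stay at (row=2, col=3)
  < (left): blocked, stay at (row=2, col=3)
  > (right): (row=2, col=3) -> (row=2, col=4)
  ^ (up): blocked, stay at (row=2, col=4)
  > (right): blocked, stay at (row=2, col=4)
Final: (row=2, col=4)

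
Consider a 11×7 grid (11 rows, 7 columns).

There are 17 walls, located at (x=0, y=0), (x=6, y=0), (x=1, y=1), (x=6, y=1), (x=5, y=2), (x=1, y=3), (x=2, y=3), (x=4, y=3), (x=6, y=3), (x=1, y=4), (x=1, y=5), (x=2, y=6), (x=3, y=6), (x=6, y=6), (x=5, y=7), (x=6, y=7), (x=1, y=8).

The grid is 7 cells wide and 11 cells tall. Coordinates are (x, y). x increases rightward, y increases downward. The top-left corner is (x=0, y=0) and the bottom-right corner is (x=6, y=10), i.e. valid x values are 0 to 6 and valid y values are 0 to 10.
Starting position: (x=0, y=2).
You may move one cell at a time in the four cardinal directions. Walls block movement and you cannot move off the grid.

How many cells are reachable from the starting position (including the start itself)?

BFS flood-fill from (x=0, y=2):
  Distance 0: (x=0, y=2)
  Distance 1: (x=0, y=1), (x=1, y=2), (x=0, y=3)
  Distance 2: (x=2, y=2), (x=0, y=4)
  Distance 3: (x=2, y=1), (x=3, y=2), (x=0, y=5)
  Distance 4: (x=2, y=0), (x=3, y=1), (x=4, y=2), (x=3, y=3), (x=0, y=6)
  Distance 5: (x=1, y=0), (x=3, y=0), (x=4, y=1), (x=3, y=4), (x=1, y=6), (x=0, y=7)
  Distance 6: (x=4, y=0), (x=5, y=1), (x=2, y=4), (x=4, y=4), (x=3, y=5), (x=1, y=7), (x=0, y=8)
  Distance 7: (x=5, y=0), (x=5, y=4), (x=2, y=5), (x=4, y=5), (x=2, y=7), (x=0, y=9)
  Distance 8: (x=5, y=3), (x=6, y=4), (x=5, y=5), (x=4, y=6), (x=3, y=7), (x=2, y=8), (x=1, y=9), (x=0, y=10)
  Distance 9: (x=6, y=5), (x=5, y=6), (x=4, y=7), (x=3, y=8), (x=2, y=9), (x=1, y=10)
  Distance 10: (x=4, y=8), (x=3, y=9), (x=2, y=10)
  Distance 11: (x=5, y=8), (x=4, y=9), (x=3, y=10)
  Distance 12: (x=6, y=8), (x=5, y=9), (x=4, y=10)
  Distance 13: (x=6, y=9), (x=5, y=10)
  Distance 14: (x=6, y=10)
Total reachable: 59 (grid has 60 open cells total)

Answer: Reachable cells: 59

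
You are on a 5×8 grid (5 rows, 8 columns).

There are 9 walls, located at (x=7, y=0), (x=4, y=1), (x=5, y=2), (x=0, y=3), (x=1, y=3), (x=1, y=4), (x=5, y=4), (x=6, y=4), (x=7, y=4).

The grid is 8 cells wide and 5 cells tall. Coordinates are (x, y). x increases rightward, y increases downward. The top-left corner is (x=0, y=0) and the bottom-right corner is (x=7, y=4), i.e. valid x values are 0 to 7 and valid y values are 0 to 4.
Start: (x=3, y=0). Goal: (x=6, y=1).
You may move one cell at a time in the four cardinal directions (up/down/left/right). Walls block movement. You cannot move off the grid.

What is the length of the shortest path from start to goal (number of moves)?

BFS from (x=3, y=0) until reaching (x=6, y=1):
  Distance 0: (x=3, y=0)
  Distance 1: (x=2, y=0), (x=4, y=0), (x=3, y=1)
  Distance 2: (x=1, y=0), (x=5, y=0), (x=2, y=1), (x=3, y=2)
  Distance 3: (x=0, y=0), (x=6, y=0), (x=1, y=1), (x=5, y=1), (x=2, y=2), (x=4, y=2), (x=3, y=3)
  Distance 4: (x=0, y=1), (x=6, y=1), (x=1, y=2), (x=2, y=3), (x=4, y=3), (x=3, y=4)  <- goal reached here
One shortest path (4 moves): (x=3, y=0) -> (x=4, y=0) -> (x=5, y=0) -> (x=6, y=0) -> (x=6, y=1)

Answer: Shortest path length: 4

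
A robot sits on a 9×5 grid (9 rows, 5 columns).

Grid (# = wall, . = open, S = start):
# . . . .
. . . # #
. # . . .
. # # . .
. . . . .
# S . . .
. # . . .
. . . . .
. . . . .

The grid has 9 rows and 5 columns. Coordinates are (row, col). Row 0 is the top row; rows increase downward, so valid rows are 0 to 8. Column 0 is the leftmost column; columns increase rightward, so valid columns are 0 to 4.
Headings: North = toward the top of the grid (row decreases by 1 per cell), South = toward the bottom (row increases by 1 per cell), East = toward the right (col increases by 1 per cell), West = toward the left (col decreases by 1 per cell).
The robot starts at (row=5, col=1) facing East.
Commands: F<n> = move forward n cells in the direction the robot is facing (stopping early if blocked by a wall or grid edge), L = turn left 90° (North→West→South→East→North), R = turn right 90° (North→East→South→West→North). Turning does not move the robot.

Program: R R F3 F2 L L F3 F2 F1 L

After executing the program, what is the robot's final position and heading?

Answer: Final position: (row=5, col=4), facing North

Derivation:
Start: (row=5, col=1), facing East
  R: turn right, now facing South
  R: turn right, now facing West
  F3: move forward 0/3 (blocked), now at (row=5, col=1)
  F2: move forward 0/2 (blocked), now at (row=5, col=1)
  L: turn left, now facing South
  L: turn left, now facing East
  F3: move forward 3, now at (row=5, col=4)
  F2: move forward 0/2 (blocked), now at (row=5, col=4)
  F1: move forward 0/1 (blocked), now at (row=5, col=4)
  L: turn left, now facing North
Final: (row=5, col=4), facing North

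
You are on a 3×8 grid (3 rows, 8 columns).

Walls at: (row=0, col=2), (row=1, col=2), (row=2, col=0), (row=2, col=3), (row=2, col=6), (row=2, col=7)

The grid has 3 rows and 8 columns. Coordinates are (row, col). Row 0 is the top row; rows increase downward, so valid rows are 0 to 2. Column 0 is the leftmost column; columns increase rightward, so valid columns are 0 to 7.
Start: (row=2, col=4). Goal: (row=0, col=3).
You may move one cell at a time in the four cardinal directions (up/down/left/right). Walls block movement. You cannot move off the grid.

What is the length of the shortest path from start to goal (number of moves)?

BFS from (row=2, col=4) until reaching (row=0, col=3):
  Distance 0: (row=2, col=4)
  Distance 1: (row=1, col=4), (row=2, col=5)
  Distance 2: (row=0, col=4), (row=1, col=3), (row=1, col=5)
  Distance 3: (row=0, col=3), (row=0, col=5), (row=1, col=6)  <- goal reached here
One shortest path (3 moves): (row=2, col=4) -> (row=1, col=4) -> (row=1, col=3) -> (row=0, col=3)

Answer: Shortest path length: 3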